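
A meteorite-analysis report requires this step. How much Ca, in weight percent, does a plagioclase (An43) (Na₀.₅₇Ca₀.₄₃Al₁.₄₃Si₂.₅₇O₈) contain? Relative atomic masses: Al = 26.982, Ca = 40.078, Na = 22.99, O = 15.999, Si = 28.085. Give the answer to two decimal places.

M(Na₀.₅₇Ca₀.₄₃Al₁.₄₃Si₂.₅₇O₈) = 269.093 g/mol.
Ca contributes 0.43 × 40.078 = 17.234 g per mole.
17.234/269.093 = 0.0640 → 6.40%.

6.40 weight percent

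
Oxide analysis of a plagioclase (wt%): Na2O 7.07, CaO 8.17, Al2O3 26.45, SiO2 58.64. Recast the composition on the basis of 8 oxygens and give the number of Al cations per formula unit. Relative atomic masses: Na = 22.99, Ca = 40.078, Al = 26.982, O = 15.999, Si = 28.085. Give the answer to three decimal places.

7.07 wt% Na2O ÷ 61.979 g/mol = 0.11407 mol, giving 0.22814 Na and 0.11407 O.
8.17 wt% CaO ÷ 56.077 g/mol = 0.14569 mol, giving 0.14569 Ca and 0.14569 O.
26.45 wt% Al2O3 ÷ 101.961 g/mol = 0.25941 mol, giving 0.51882 Al and 0.77823 O.
58.64 wt% SiO2 ÷ 60.083 g/mol = 0.97598 mol, giving 0.97598 Si and 1.95196 O.
Oxygen sums to 2.98995; scaling by 8/2.98995 = 2.67563 puts the formula on 8 O.
Al: 0.51882 × 2.67563 = 1.388 atoms per formula unit.

1.388 Al apfu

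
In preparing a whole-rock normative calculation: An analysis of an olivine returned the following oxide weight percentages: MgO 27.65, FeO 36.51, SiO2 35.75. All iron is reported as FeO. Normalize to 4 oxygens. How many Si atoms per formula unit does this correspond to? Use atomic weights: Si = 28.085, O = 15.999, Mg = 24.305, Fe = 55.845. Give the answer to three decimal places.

0.998 Si apfu

MgO (M=40.304): mol = 0.68604; Mg = 0.68604, O = 0.68604.
FeO (M=71.844): mol = 0.50818; Fe = 0.50818, O = 0.50818.
SiO2 (M=60.083): mol = 0.59501; Si = 0.59501, O = 1.19002.
ΣO = 2.38424; factor = 4/ΣO = 1.67768.
Si apfu = 0.59501 × 1.67768 = 0.998.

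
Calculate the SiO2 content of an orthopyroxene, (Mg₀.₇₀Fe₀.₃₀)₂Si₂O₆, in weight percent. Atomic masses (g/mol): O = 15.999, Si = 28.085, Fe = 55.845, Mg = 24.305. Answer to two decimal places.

M((Mg₀.₇₀Fe₀.₃₀)₂Si₂O₆) = 219.698 g/mol; M(SiO2) = 60.083 g/mol.
Moles SiO2 per formula unit = 2 Si ÷ 1 = 2.0000.
SiO2 fraction = (2.0000 × 60.083) / 219.698 = 120.166/219.698 = 0.5470.

54.70 wt%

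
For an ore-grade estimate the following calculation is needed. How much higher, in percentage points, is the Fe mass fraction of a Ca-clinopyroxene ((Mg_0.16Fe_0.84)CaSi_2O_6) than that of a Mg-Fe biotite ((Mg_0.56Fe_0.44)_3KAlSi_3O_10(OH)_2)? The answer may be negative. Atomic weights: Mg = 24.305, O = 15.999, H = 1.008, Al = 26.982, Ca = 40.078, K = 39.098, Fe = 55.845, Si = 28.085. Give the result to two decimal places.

First mineral: 46.910 g Fe in 243.041 g formula = 19.30 wt% Fe.
Second mineral: 73.715 g Fe in 458.887 g formula = 16.06 wt% Fe.
19.30% − 16.06% gives a difference of 3.24 percentage points.

3.24 percentage points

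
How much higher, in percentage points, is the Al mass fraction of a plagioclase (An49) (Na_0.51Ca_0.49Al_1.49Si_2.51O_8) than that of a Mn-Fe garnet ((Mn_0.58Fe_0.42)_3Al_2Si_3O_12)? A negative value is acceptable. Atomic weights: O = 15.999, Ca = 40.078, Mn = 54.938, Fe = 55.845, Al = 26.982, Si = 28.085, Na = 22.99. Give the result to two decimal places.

First mineral: 40.203 g Al in 270.052 g formula = 14.89 wt% Al.
Second mineral: 53.964 g Al in 496.164 g formula = 10.88 wt% Al.
14.89% − 10.88% gives a difference of 4.01 percentage points.

4.01 percentage points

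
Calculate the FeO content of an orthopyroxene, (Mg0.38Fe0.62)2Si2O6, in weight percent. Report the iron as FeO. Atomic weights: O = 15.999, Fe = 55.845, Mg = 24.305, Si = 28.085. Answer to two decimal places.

37.14 wt%

Molar mass of (Mg0.38Fe0.62)2Si2O6 = 0.76*24.305 + 1.24*55.845 + 2*28.085 + 6*15.999 = 239.884 g/mol.
Each formula unit contains 1.24 Fe, equivalent to 1.24/1 = 1.2400 mol FeO.
M(FeO) = 1×55.845 + 1×15.999 = 71.844 g/mol.
Mass of FeO per formula unit = 1.2400 × 71.844 = 89.087 g.
FeO wt% = 89.087 / 239.884 × 100 = 37.14%.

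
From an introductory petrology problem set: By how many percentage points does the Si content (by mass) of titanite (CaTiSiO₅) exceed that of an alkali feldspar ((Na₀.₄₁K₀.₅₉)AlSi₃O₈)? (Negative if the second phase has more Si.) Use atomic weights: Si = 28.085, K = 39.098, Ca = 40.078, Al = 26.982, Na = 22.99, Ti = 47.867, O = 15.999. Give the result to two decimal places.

First mineral: 28.085 g Si in 196.025 g formula = 14.33 wt% Si.
Second mineral: 84.255 g Si in 271.723 g formula = 31.01 wt% Si.
14.33% − 31.01% gives a difference of -16.68 percentage points.

-16.68 percentage points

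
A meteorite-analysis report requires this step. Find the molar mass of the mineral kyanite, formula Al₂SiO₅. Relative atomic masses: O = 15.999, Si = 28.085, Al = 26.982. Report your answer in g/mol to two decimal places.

162.04 g/mol

Al: 2 × 26.982 = 53.9640
Si: 1 × 28.085 = 28.0850
O: 5 × 15.999 = 79.9950
Summing the contributions gives the formula mass.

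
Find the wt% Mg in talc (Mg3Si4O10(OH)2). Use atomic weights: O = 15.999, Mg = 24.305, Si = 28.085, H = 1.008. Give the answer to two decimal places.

Molar mass of Mg3Si4O10(OH)2: 3*24.305 + 4*28.085 + 12*15.999 + 2*1.008 = 379.259 g/mol.
Mass of Mg per formula unit: 3 × 24.305 = 72.915 g.
Weight fraction Mg = 72.915 / 379.259 = 0.1923.

19.23 mass %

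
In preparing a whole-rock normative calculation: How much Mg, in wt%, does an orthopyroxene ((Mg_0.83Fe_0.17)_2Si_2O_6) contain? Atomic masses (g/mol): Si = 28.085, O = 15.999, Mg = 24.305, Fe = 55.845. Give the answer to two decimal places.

Molar mass of (Mg_0.83Fe_0.17)_2Si_2O_6: 1.66*24.305 + 0.34*55.845 + 2*28.085 + 6*15.999 = 211.498 g/mol.
Mass of Mg per formula unit: 1.66 × 24.305 = 40.346 g.
Weight fraction Mg = 40.346 / 211.498 = 0.1908.

19.08 wt%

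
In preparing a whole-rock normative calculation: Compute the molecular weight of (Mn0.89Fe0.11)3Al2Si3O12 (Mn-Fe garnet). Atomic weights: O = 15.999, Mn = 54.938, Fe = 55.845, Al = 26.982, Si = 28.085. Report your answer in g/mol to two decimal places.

495.32 g/mol

The formula mass is the sum 2.67(54.938) + 0.33(55.845) + 2(26.982) + 3(28.085) + 12(15.999).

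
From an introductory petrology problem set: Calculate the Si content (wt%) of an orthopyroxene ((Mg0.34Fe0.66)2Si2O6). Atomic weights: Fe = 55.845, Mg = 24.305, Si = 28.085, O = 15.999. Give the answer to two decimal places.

Molar mass of (Mg0.34Fe0.66)2Si2O6: 0.68·24.305 + 1.32·55.845 + 2·28.085 + 6·15.999 = 242.407 g/mol.
Mass of Si per formula unit: 2 × 28.085 = 56.170 g.
Weight fraction Si = 56.170 / 242.407 = 0.2317.

23.17 wt%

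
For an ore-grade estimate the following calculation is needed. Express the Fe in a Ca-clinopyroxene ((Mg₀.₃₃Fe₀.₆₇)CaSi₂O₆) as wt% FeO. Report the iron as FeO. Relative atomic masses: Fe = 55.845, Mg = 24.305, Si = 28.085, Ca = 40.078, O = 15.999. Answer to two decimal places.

20.25 wt%

Molar mass of (Mg₀.₃₃Fe₀.₆₇)CaSi₂O₆ = 0.33*24.305 + 0.67*55.845 + 1*40.078 + 2*28.085 + 6*15.999 = 237.679 g/mol.
Each formula unit contains 0.67 Fe, equivalent to 0.67/1 = 0.6700 mol FeO.
M(FeO) = 1×55.845 + 1×15.999 = 71.844 g/mol.
Mass of FeO per formula unit = 0.6700 × 71.844 = 48.135 g.
FeO wt% = 48.135 / 237.679 × 100 = 20.25%.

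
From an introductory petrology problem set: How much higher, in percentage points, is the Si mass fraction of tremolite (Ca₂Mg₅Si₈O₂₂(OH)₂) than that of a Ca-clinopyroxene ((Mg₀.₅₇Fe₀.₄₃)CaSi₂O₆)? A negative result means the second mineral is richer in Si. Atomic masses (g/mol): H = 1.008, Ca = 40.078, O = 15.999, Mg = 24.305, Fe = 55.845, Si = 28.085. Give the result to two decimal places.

3.25 percentage points

First mineral: 224.680 g Si in 812.353 g formula = 27.66 wt% Si.
Second mineral: 56.170 g Si in 230.109 g formula = 24.41 wt% Si.
27.66% − 24.41% gives a difference of 3.25 percentage points.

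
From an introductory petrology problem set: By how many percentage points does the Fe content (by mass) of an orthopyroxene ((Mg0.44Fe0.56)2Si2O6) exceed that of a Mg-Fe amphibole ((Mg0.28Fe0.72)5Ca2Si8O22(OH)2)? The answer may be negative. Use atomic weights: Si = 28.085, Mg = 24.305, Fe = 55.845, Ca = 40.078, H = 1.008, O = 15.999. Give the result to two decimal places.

Fe in (Mg0.44Fe0.56)2Si2O6: molar mass 236.099 g/mol; 1.12×55.845 = 62.546 g → 26.49 wt%.
Fe in (Mg0.28Fe0.72)5Ca2Si8O22(OH)2: molar mass 925.897 g/mol; 3.60×55.845 = 201.042 g → 21.71 wt%.
Difference = 26.49 − 21.71 = 4.78 percentage points.

4.78 percentage points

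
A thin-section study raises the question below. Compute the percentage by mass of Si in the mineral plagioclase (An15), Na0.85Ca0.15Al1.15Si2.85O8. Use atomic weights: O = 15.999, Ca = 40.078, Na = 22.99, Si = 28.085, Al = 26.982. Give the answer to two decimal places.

M(Na0.85Ca0.15Al1.15Si2.85O8) = 264.617 g/mol.
Si contributes 2.85 × 28.085 = 80.042 g per mole.
80.042/264.617 = 0.3025 → 30.25%.

30.25 weight percent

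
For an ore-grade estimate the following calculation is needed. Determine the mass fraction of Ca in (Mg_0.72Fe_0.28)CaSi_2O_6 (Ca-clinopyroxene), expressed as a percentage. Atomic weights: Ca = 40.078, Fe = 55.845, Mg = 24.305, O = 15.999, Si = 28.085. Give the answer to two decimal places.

17.78 wt%

Formula mass = 0.72*24.305 + 0.28*55.845 + 1*40.078 + 2*28.085 + 6*15.999 = 225.378 g/mol, of which 40.078 g is Ca.
So Ca makes up 40.078/225.378 = 0.1778 of the mass, i.e. 17.78%.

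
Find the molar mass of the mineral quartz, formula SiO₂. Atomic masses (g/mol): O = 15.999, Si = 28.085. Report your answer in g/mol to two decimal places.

60.08 g/mol

Si: 1 × 28.085 = 28.0850
O: 2 × 15.999 = 31.9980
Summing the contributions gives the formula mass.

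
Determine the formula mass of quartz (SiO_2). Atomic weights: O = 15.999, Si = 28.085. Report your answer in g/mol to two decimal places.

The formula mass is the sum 1(28.085) + 2(15.999).

60.08 g/mol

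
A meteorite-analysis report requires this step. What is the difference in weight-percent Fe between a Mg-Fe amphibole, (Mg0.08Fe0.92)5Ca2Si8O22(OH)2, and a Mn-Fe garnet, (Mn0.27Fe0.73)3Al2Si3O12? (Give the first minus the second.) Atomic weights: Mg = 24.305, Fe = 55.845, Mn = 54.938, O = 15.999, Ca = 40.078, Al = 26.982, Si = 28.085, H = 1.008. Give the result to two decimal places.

2.22 percentage points

M((Mg0.08Fe0.92)5Ca2Si8O22(OH)2) = 957.437 g/mol, so wt% Fe = 256.887/957.437 × 100 = 26.83%.
M((Mn0.27Fe0.73)3Al2Si3O12) = 497.007 g/mol, so wt% Fe = 122.301/497.007 × 100 = 24.61%.
26.83 − 24.61 = 2.22 pp.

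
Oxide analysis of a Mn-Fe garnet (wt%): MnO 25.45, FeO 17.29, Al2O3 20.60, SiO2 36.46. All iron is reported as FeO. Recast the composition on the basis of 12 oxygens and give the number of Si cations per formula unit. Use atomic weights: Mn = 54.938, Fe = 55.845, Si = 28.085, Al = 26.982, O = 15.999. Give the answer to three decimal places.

MnO (M=70.937): mol = 0.35877; Mn = 0.35877, O = 0.35877.
FeO (M=71.844): mol = 0.24066; Fe = 0.24066, O = 0.24066.
Al2O3 (M=101.961): mol = 0.20204; Al = 0.40408, O = 0.60612.
SiO2 (M=60.083): mol = 0.60683; Si = 0.60683, O = 1.21366.
ΣO = 2.41921; factor = 12/ΣO = 4.96030.
Si apfu = 0.60683 × 4.96030 = 3.010.

3.010 Si apfu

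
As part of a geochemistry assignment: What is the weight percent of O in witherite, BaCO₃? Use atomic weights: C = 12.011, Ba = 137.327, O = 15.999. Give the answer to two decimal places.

M(BaCO₃) = 197.335 g/mol.
O contributes 3 × 15.999 = 47.997 g per mole.
47.997/197.335 = 0.2432 → 24.32%.

24.32 mass %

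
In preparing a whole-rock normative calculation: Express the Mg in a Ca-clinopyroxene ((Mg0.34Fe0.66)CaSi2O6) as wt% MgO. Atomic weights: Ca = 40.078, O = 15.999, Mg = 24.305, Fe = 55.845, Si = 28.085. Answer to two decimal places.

5.77 wt%

Molar mass of (Mg0.34Fe0.66)CaSi2O6 = 0.34*24.305 + 0.66*55.845 + 1*40.078 + 2*28.085 + 6*15.999 = 237.363 g/mol.
Each formula unit contains 0.34 Mg, equivalent to 0.34/1 = 0.3400 mol MgO.
M(MgO) = 1×24.305 + 1×15.999 = 40.304 g/mol.
Mass of MgO per formula unit = 0.3400 × 40.304 = 13.703 g.
MgO wt% = 13.703 / 237.363 × 100 = 5.77%.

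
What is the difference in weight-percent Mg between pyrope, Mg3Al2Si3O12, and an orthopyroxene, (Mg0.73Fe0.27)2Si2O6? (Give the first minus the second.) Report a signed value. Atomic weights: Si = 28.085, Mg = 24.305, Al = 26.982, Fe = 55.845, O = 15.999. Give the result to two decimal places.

M(Mg3Al2Si3O12) = 403.122 g/mol, so wt% Mg = 72.915/403.122 × 100 = 18.09%.
M((Mg0.73Fe0.27)2Si2O6) = 217.806 g/mol, so wt% Mg = 35.485/217.806 × 100 = 16.29%.
18.09 − 16.29 = 1.80 pp.

1.80 percentage points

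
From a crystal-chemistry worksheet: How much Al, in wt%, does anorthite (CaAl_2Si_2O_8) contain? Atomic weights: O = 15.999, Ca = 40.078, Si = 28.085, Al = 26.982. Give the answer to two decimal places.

M(CaAl_2Si_2O_8) = 278.204 g/mol.
Al contributes 2 × 26.982 = 53.964 g per mole.
53.964/278.204 = 0.1940 → 19.40%.

19.40 wt%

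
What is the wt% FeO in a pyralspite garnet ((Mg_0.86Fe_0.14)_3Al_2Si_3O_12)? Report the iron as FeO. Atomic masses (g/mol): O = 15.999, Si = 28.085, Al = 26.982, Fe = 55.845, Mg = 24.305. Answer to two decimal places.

7.25 wt%

Formula mass = 416.369 g/mol.
0.42 Fe → 0.4200 mol FeO per formula unit; M(FeO) = 71.844, so FeO mass = 30.174 g.
30.174/416.369 × 100 = 7.25 wt%.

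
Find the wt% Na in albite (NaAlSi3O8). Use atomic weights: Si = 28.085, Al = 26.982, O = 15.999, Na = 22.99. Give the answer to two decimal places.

8.77 wt%

M(NaAlSi3O8) = 262.219 g/mol.
Na contributes 1 × 22.99 = 22.990 g per mole.
22.990/262.219 = 0.0877 → 8.77%.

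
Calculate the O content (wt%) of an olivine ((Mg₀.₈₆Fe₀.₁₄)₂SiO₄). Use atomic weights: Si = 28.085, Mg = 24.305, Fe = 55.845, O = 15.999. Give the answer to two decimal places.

42.80 wt%

Formula mass = 1.72*24.305 + 0.28*55.845 + 1*28.085 + 4*15.999 = 149.522 g/mol, of which 63.996 g is O.
So O makes up 63.996/149.522 = 0.4280 of the mass, i.e. 42.80%.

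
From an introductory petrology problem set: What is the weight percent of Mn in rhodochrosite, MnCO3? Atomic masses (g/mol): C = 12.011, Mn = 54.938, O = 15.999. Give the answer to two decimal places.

M(MnCO3) = 114.946 g/mol.
Mn contributes 1 × 54.938 = 54.938 g per mole.
54.938/114.946 = 0.4779 → 47.79%.

47.79 wt%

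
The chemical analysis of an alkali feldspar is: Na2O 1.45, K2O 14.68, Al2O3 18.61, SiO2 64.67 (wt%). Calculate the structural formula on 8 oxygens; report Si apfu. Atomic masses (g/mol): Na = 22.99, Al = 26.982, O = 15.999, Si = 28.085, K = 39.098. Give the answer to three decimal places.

2.990 Si apfu

Na2O: 1.45/61.979 = 0.02340 mol → 0.04680 mol Na, 0.02340 mol O.
K2O: 14.68/94.195 = 0.15585 mol → 0.31170 mol K, 0.15585 mol O.
Al2O3: 18.61/101.961 = 0.18252 mol → 0.36504 mol Al, 0.54756 mol O.
SiO2: 64.67/60.083 = 1.07634 mol → 1.07634 mol Si, 2.15268 mol O.
Total oxygen = 2.87949 mol. Normalization factor = 8/2.87949 = 2.77827.
Si per 8 O = 1.07634 × 2.77827 = 2.990.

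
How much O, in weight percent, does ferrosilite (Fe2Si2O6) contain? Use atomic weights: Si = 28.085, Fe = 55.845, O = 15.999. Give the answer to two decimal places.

36.38 weight percent

Molar mass of Fe2Si2O6: 2*55.845 + 2*28.085 + 6*15.999 = 263.854 g/mol.
Mass of O per formula unit: 6 × 15.999 = 95.994 g.
Weight fraction O = 95.994 / 263.854 = 0.3638.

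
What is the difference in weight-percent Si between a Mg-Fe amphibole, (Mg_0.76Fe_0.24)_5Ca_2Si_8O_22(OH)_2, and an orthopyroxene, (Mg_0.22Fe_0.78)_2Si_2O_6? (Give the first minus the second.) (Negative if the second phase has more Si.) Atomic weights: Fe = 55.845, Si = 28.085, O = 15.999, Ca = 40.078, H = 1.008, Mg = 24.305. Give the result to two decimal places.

M((Mg_0.76Fe_0.24)_5Ca_2Si_8O_22(OH)_2) = 850.201 g/mol, so wt% Si = 224.680/850.201 × 100 = 26.43%.
M((Mg_0.22Fe_0.78)_2Si_2O_6) = 249.976 g/mol, so wt% Si = 56.170/249.976 × 100 = 22.47%.
26.43 − 22.47 = 3.96 pp.

3.96 percentage points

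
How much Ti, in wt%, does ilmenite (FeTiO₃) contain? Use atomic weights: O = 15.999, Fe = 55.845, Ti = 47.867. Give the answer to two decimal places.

31.55 wt%

Formula mass = 1×55.845 + 1×47.867 + 3×15.999 = 151.709 g/mol, of which 47.867 g is Ti.
So Ti makes up 47.867/151.709 = 0.3155 of the mass, i.e. 31.55%.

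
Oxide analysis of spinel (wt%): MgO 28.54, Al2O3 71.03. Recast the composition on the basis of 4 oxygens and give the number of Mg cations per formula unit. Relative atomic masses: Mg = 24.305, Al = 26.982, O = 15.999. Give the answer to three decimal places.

1.012 Mg apfu

28.54 wt% MgO ÷ 40.304 g/mol = 0.70812 mol, giving 0.70812 Mg and 0.70812 O.
71.03 wt% Al2O3 ÷ 101.961 g/mol = 0.69664 mol, giving 1.39328 Al and 2.08992 O.
Oxygen sums to 2.79804; scaling by 4/2.79804 = 1.42957 puts the formula on 4 O.
Mg: 0.70812 × 1.42957 = 1.012 atoms per formula unit.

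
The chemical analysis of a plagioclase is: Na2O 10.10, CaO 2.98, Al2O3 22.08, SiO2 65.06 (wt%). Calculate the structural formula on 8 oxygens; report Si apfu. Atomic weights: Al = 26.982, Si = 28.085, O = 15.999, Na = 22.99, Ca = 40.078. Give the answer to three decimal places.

Na2O (M=61.979): mol = 0.16296; Na = 0.32592, O = 0.16296.
CaO (M=56.077): mol = 0.05314; Ca = 0.05314, O = 0.05314.
Al2O3 (M=101.961): mol = 0.21655; Al = 0.43310, O = 0.64965.
SiO2 (M=60.083): mol = 1.08284; Si = 1.08284, O = 2.16568.
ΣO = 3.03143; factor = 8/ΣO = 2.63902.
Si apfu = 1.08284 × 2.63902 = 2.858.

2.858 Si apfu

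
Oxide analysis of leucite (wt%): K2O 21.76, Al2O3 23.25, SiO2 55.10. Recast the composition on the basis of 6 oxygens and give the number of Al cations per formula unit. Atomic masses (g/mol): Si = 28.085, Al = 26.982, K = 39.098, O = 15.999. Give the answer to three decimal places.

0.995 Al apfu

K2O (M=94.195): mol = 0.23101; K = 0.46202, O = 0.23101.
Al2O3 (M=101.961): mol = 0.22803; Al = 0.45606, O = 0.68409.
SiO2 (M=60.083): mol = 0.91706; Si = 0.91706, O = 1.83412.
ΣO = 2.74922; factor = 6/ΣO = 2.18244.
Al apfu = 0.45606 × 2.18244 = 0.995.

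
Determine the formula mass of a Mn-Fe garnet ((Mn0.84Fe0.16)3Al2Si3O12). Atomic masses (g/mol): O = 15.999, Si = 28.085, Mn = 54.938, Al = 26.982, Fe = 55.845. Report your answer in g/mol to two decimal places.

M = 2.52*54.938 + 0.48*55.845 + 2*26.982 + 3*28.085 + 12*15.999

495.46 g/mol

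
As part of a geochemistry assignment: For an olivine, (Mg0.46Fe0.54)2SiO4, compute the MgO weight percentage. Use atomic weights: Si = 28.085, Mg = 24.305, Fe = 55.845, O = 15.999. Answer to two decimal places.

Molar mass of (Mg0.46Fe0.54)2SiO4 = 0.92*24.305 + 1.08*55.845 + 1*28.085 + 4*15.999 = 174.754 g/mol.
Each formula unit contains 0.92 Mg, equivalent to 0.92/1 = 0.9200 mol MgO.
M(MgO) = 1×24.305 + 1×15.999 = 40.304 g/mol.
Mass of MgO per formula unit = 0.9200 × 40.304 = 37.080 g.
MgO wt% = 37.080 / 174.754 × 100 = 21.22%.

21.22 wt%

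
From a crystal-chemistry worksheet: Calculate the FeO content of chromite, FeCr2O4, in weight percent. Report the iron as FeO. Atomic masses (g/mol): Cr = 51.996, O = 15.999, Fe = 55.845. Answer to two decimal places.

Formula mass = 223.833 g/mol.
1 Fe → 1.0000 mol FeO per formula unit; M(FeO) = 71.844, so FeO mass = 71.844 g.
71.844/223.833 × 100 = 32.10 wt%.

32.10 wt%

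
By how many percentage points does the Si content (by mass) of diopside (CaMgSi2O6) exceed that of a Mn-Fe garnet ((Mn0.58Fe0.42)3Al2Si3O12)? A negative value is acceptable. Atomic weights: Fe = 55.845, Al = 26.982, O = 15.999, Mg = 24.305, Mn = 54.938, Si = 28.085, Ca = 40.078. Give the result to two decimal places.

8.96 percentage points

First mineral: 56.170 g Si in 216.547 g formula = 25.94 wt% Si.
Second mineral: 84.255 g Si in 496.164 g formula = 16.98 wt% Si.
25.94% − 16.98% gives a difference of 8.96 percentage points.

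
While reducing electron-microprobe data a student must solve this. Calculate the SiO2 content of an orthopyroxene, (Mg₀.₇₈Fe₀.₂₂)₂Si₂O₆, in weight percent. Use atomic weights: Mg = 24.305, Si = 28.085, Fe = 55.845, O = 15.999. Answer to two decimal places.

55.98 wt%

M((Mg₀.₇₈Fe₀.₂₂)₂Si₂O₆) = 214.652 g/mol; M(SiO2) = 60.083 g/mol.
Moles SiO2 per formula unit = 2 Si ÷ 1 = 2.0000.
SiO2 fraction = (2.0000 × 60.083) / 214.652 = 120.166/214.652 = 0.5598.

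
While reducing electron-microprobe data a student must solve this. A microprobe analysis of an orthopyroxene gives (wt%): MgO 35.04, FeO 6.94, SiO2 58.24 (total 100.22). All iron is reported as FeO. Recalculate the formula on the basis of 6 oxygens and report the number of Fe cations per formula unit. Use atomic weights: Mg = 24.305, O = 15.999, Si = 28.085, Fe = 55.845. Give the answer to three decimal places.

0.200 Fe apfu

MgO (M=40.304): mol = 0.86939; Mg = 0.86939, O = 0.86939.
FeO (M=71.844): mol = 0.09660; Fe = 0.09660, O = 0.09660.
SiO2 (M=60.083): mol = 0.96933; Si = 0.96933, O = 1.93866.
ΣO = 2.90465; factor = 6/ΣO = 2.06565.
Fe apfu = 0.09660 × 2.06565 = 0.200.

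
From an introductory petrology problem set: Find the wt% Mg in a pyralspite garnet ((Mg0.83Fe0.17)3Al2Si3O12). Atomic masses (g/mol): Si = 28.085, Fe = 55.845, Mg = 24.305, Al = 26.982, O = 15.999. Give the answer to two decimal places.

M((Mg0.83Fe0.17)3Al2Si3O12) = 419.207 g/mol.
Mg contributes 2.49 × 24.305 = 60.519 g per mole.
60.519/419.207 = 0.1444 → 14.44%.

14.44 mass %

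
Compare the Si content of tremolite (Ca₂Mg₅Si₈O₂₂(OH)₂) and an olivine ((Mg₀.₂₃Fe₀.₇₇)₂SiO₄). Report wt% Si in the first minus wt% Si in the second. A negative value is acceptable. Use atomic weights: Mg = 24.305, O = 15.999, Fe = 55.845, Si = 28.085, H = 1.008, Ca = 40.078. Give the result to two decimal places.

12.82 percentage points

First mineral: 224.680 g Si in 812.353 g formula = 27.66 wt% Si.
Second mineral: 28.085 g Si in 189.263 g formula = 14.84 wt% Si.
27.66% − 14.84% gives a difference of 12.82 percentage points.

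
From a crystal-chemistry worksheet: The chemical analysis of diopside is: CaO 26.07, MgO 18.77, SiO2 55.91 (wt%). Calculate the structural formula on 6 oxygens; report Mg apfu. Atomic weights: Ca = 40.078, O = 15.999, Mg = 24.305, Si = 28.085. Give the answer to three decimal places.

CaO: 26.07/56.077 = 0.46490 mol → 0.46490 mol Ca, 0.46490 mol O.
MgO: 18.77/40.304 = 0.46571 mol → 0.46571 mol Mg, 0.46571 mol O.
SiO2: 55.91/60.083 = 0.93055 mol → 0.93055 mol Si, 1.86110 mol O.
Total oxygen = 2.79171 mol. Normalization factor = 6/2.79171 = 2.14922.
Mg per 6 O = 0.46571 × 2.14922 = 1.001.

1.001 Mg apfu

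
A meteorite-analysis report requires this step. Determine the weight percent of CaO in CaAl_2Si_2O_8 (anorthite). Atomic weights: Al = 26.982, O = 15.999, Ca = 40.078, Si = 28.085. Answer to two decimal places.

M(CaAl_2Si_2O_8) = 278.204 g/mol; M(CaO) = 56.077 g/mol.
Moles CaO per formula unit = 1 Ca ÷ 1 = 1.0000.
CaO fraction = (1.0000 × 56.077) / 278.204 = 56.077/278.204 = 0.2016.

20.16 wt%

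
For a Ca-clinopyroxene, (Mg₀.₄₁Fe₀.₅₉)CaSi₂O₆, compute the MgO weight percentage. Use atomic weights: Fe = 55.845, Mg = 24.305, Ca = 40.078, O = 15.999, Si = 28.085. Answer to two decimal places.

7.03 wt%

Molar mass of (Mg₀.₄₁Fe₀.₅₉)CaSi₂O₆ = 0.41*24.305 + 0.59*55.845 + 1*40.078 + 2*28.085 + 6*15.999 = 235.156 g/mol.
Each formula unit contains 0.41 Mg, equivalent to 0.41/1 = 0.4100 mol MgO.
M(MgO) = 1×24.305 + 1×15.999 = 40.304 g/mol.
Mass of MgO per formula unit = 0.4100 × 40.304 = 16.525 g.
MgO wt% = 16.525 / 235.156 × 100 = 7.03%.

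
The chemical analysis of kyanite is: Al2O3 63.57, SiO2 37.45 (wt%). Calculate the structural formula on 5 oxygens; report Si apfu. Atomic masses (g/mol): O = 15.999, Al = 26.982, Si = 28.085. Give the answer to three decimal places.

Al2O3: 63.57/101.961 = 0.62347 mol → 1.24694 mol Al, 1.87041 mol O.
SiO2: 37.45/60.083 = 0.62330 mol → 0.62330 mol Si, 1.24660 mol O.
Total oxygen = 3.11701 mol. Normalization factor = 5/3.11701 = 1.60410.
Si per 5 O = 0.62330 × 1.60410 = 1.000.

1.000 Si apfu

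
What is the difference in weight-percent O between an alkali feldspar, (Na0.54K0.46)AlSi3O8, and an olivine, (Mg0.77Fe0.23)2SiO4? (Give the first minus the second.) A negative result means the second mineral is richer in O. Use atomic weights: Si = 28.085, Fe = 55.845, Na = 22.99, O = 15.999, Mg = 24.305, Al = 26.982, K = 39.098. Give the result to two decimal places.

First mineral: 127.992 g O in 269.629 g formula = 47.47 wt% O.
Second mineral: 63.996 g O in 155.199 g formula = 41.23 wt% O.
47.47% − 41.23% gives a difference of 6.24 percentage points.

6.24 percentage points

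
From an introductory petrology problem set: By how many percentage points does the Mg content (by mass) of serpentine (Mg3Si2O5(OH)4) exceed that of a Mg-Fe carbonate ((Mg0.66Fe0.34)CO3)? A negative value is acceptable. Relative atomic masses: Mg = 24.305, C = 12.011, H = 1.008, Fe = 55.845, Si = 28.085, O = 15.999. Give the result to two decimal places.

First mineral: 72.915 g Mg in 277.108 g formula = 26.31 wt% Mg.
Second mineral: 16.041 g Mg in 95.037 g formula = 16.88 wt% Mg.
26.31% − 16.88% gives a difference of 9.43 percentage points.

9.43 percentage points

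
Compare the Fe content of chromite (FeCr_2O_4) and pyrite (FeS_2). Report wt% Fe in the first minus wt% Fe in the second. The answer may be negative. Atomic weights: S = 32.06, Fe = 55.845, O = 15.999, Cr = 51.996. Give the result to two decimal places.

-21.60 percentage points

First mineral: 55.845 g Fe in 223.833 g formula = 24.95 wt% Fe.
Second mineral: 55.845 g Fe in 119.965 g formula = 46.55 wt% Fe.
24.95% − 46.55% gives a difference of -21.60 percentage points.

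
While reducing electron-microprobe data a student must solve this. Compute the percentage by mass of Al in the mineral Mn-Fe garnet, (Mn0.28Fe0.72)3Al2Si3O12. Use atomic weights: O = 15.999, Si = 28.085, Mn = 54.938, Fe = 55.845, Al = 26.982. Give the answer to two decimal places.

10.86 weight percent

Molar mass of (Mn0.28Fe0.72)3Al2Si3O12: 0.84×54.938 + 2.16×55.845 + 2×26.982 + 3×28.085 + 12×15.999 = 496.980 g/mol.
Mass of Al per formula unit: 2 × 26.982 = 53.964 g.
Weight fraction Al = 53.964 / 496.980 = 0.1086.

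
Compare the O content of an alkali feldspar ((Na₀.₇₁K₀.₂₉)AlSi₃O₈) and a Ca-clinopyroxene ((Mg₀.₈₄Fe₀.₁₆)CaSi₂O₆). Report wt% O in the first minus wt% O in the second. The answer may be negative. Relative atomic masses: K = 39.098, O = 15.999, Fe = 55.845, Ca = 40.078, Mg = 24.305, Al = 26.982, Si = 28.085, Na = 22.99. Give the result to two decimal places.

O in (Na₀.₇₁K₀.₂₉)AlSi₃O₈: molar mass 266.890 g/mol; 8×15.999 = 127.992 g → 47.96 wt%.
O in (Mg₀.₈₄Fe₀.₁₆)CaSi₂O₆: molar mass 221.593 g/mol; 6×15.999 = 95.994 g → 43.32 wt%.
Difference = 47.96 − 43.32 = 4.64 percentage points.

4.64 percentage points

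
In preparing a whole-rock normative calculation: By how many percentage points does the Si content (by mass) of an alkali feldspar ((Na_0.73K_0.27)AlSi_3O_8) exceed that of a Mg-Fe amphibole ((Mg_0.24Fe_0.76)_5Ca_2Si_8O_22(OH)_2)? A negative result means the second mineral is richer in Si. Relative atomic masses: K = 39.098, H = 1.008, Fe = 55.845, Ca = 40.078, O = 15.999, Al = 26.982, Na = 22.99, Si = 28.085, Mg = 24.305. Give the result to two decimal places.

7.51 percentage points

Si in (Na_0.73K_0.27)AlSi_3O_8: molar mass 266.568 g/mol; 3×28.085 = 84.255 g → 31.61 wt%.
Si in (Mg_0.24Fe_0.76)_5Ca_2Si_8O_22(OH)_2: molar mass 932.205 g/mol; 8×28.085 = 224.680 g → 24.10 wt%.
Difference = 31.61 − 24.10 = 7.51 percentage points.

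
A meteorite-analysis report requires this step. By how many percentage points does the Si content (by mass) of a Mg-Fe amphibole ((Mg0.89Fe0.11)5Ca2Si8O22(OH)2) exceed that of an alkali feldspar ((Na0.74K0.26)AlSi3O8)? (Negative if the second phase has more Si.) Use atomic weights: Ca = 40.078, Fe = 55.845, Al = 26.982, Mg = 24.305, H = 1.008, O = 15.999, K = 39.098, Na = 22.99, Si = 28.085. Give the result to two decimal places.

-4.55 percentage points

M((Mg0.89Fe0.11)5Ca2Si8O22(OH)2) = 829.700 g/mol, so wt% Si = 224.680/829.700 × 100 = 27.08%.
M((Na0.74K0.26)AlSi3O8) = 266.407 g/mol, so wt% Si = 84.255/266.407 × 100 = 31.63%.
27.08 − 31.63 = -4.55 pp.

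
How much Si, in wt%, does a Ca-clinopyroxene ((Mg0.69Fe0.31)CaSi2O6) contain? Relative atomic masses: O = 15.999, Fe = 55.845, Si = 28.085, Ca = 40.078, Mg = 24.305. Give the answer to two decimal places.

24.82 wt%

Molar mass of (Mg0.69Fe0.31)CaSi2O6: 0.69·24.305 + 0.31·55.845 + 1·40.078 + 2·28.085 + 6·15.999 = 226.324 g/mol.
Mass of Si per formula unit: 2 × 28.085 = 56.170 g.
Weight fraction Si = 56.170 / 226.324 = 0.2482.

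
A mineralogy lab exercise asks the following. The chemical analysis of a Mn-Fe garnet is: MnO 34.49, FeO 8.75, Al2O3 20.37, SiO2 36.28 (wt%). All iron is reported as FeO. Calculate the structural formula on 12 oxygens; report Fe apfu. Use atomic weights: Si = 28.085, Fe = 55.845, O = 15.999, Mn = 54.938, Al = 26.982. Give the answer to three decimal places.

34.49 wt% MnO ÷ 70.937 g/mol = 0.48621 mol, giving 0.48621 Mn and 0.48621 O.
8.75 wt% FeO ÷ 71.844 g/mol = 0.12179 mol, giving 0.12179 Fe and 0.12179 O.
20.37 wt% Al2O3 ÷ 101.961 g/mol = 0.19978 mol, giving 0.39956 Al and 0.59934 O.
36.28 wt% SiO2 ÷ 60.083 g/mol = 0.60383 mol, giving 0.60383 Si and 1.20766 O.
Oxygen sums to 2.41500; scaling by 12/2.41500 = 4.96894 puts the formula on 12 O.
Fe: 0.12179 × 4.96894 = 0.605 atoms per formula unit.

0.605 Fe apfu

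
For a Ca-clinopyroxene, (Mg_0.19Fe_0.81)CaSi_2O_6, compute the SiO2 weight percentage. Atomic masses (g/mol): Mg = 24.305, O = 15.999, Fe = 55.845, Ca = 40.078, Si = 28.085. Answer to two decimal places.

Formula mass = 242.094 g/mol.
2 Si → 2.0000 mol SiO2 per formula unit; M(SiO2) = 60.083, so SiO2 mass = 120.166 g.
120.166/242.094 × 100 = 49.64 wt%.

49.64 wt%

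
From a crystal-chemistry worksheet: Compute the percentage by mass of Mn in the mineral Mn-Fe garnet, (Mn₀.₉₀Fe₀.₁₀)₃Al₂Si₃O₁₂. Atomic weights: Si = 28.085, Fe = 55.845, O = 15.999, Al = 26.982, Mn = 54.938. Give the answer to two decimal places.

Formula mass = 2.70×54.938 + 0.30×55.845 + 2×26.982 + 3×28.085 + 12×15.999 = 495.293 g/mol, of which 148.333 g is Mn.
So Mn makes up 148.333/495.293 = 0.2995 of the mass, i.e. 29.95%.

29.95 wt%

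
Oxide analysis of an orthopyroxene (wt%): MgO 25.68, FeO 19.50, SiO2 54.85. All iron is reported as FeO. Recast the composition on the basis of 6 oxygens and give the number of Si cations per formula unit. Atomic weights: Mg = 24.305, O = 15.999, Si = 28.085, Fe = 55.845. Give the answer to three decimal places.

25.68 wt% MgO ÷ 40.304 g/mol = 0.63716 mol, giving 0.63716 Mg and 0.63716 O.
19.50 wt% FeO ÷ 71.844 g/mol = 0.27142 mol, giving 0.27142 Fe and 0.27142 O.
54.85 wt% SiO2 ÷ 60.083 g/mol = 0.91290 mol, giving 0.91290 Si and 1.82580 O.
Oxygen sums to 2.73438; scaling by 6/2.73438 = 2.19428 puts the formula on 6 O.
Si: 0.91290 × 2.19428 = 2.003 atoms per formula unit.

2.003 Si apfu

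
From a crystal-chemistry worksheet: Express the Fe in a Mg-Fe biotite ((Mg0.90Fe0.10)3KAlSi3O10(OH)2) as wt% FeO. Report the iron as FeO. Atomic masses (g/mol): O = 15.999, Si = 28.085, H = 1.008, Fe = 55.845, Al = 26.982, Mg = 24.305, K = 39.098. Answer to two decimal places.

Formula mass = 426.716 g/mol.
0.30 Fe → 0.3000 mol FeO per formula unit; M(FeO) = 71.844, so FeO mass = 21.553 g.
21.553/426.716 × 100 = 5.05 wt%.

5.05 wt%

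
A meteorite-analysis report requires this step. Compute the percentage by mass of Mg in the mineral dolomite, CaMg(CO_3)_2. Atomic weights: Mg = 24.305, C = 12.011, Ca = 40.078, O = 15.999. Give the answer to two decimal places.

Formula mass = 1·40.078 + 1·24.305 + 2·12.011 + 6·15.999 = 184.399 g/mol, of which 24.305 g is Mg.
So Mg makes up 24.305/184.399 = 0.1318 of the mass, i.e. 13.18%.

13.18 weight percent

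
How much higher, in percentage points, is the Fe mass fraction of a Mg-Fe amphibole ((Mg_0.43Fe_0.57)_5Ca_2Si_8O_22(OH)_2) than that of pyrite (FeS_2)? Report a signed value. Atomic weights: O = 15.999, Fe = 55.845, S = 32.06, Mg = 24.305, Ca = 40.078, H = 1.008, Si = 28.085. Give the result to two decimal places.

M((Mg_0.43Fe_0.57)_5Ca_2Si_8O_22(OH)_2) = 902.242 g/mol, so wt% Fe = 159.158/902.242 × 100 = 17.64%.
M(FeS_2) = 119.965 g/mol, so wt% Fe = 55.845/119.965 × 100 = 46.55%.
17.64 − 46.55 = -28.91 pp.

-28.91 percentage points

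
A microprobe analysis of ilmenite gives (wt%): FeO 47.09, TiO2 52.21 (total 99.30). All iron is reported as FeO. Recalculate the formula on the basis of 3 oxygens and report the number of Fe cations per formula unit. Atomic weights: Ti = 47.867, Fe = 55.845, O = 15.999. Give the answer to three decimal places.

1.002 Fe apfu

47.09 wt% FeO ÷ 71.844 g/mol = 0.65545 mol, giving 0.65545 Fe and 0.65545 O.
52.21 wt% TiO2 ÷ 79.865 g/mol = 0.65373 mol, giving 0.65373 Ti and 1.30746 O.
Oxygen sums to 1.96291; scaling by 3/1.96291 = 1.52834 puts the formula on 3 O.
Fe: 0.65545 × 1.52834 = 1.002 atoms per formula unit.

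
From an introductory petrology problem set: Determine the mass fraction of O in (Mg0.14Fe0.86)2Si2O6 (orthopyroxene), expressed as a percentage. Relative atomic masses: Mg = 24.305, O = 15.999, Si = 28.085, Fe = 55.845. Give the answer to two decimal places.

Molar mass of (Mg0.14Fe0.86)2Si2O6: 0.28·24.305 + 1.72·55.845 + 2·28.085 + 6·15.999 = 255.023 g/mol.
Mass of O per formula unit: 6 × 15.999 = 95.994 g.
Weight fraction O = 95.994 / 255.023 = 0.3764.

37.64 mass %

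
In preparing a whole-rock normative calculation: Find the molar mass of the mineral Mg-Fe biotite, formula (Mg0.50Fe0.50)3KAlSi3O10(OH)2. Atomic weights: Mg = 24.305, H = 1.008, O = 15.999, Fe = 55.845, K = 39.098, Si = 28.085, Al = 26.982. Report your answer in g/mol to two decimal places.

Mg: 1.50 × 24.305 = 36.4575
Fe: 1.50 × 55.845 = 83.7675
K: 1 × 39.098 = 39.0980
Al: 1 × 26.982 = 26.9820
Si: 3 × 28.085 = 84.2550
O: 12 × 15.999 = 191.9880
H: 2 × 1.008 = 2.0160
Summing the contributions gives the formula mass.

464.56 g/mol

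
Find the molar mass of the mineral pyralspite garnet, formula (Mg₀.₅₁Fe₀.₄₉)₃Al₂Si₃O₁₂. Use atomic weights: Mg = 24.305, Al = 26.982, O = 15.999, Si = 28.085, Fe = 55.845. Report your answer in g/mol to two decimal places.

449.49 g/mol

The formula mass is the sum 1.53×24.305 + 1.47×55.845 + 2×26.982 + 3×28.085 + 12×15.999.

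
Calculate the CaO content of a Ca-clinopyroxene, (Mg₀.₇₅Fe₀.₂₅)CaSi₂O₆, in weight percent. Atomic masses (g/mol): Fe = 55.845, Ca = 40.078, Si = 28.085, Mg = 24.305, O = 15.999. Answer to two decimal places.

24.99 wt%

M((Mg₀.₇₅Fe₀.₂₅)CaSi₂O₆) = 224.432 g/mol; M(CaO) = 56.077 g/mol.
Moles CaO per formula unit = 1 Ca ÷ 1 = 1.0000.
CaO fraction = (1.0000 × 56.077) / 224.432 = 56.077/224.432 = 0.2499.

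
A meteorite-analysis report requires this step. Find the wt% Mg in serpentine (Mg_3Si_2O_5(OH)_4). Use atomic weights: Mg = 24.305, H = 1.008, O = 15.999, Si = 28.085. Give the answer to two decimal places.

26.31 mass %

Molar mass of Mg_3Si_2O_5(OH)_4: 3·24.305 + 2·28.085 + 9·15.999 + 4·1.008 = 277.108 g/mol.
Mass of Mg per formula unit: 3 × 24.305 = 72.915 g.
Weight fraction Mg = 72.915 / 277.108 = 0.2631.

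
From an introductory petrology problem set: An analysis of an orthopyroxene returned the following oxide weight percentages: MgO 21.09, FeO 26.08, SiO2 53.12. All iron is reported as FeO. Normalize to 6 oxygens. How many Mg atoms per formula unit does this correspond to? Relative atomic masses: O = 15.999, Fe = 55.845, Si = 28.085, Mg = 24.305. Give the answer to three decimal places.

MgO: 21.09/40.304 = 0.52327 mol → 0.52327 mol Mg, 0.52327 mol O.
FeO: 26.08/71.844 = 0.36301 mol → 0.36301 mol Fe, 0.36301 mol O.
SiO2: 53.12/60.083 = 0.88411 mol → 0.88411 mol Si, 1.76822 mol O.
Total oxygen = 2.65450 mol. Normalization factor = 6/2.65450 = 2.26031.
Mg per 6 O = 0.52327 × 2.26031 = 1.183.

1.183 Mg apfu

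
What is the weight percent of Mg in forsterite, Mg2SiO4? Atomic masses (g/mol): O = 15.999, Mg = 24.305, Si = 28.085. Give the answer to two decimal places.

34.55 wt%

Formula mass = 2·24.305 + 1·28.085 + 4·15.999 = 140.691 g/mol, of which 48.610 g is Mg.
So Mg makes up 48.610/140.691 = 0.3455 of the mass, i.e. 34.55%.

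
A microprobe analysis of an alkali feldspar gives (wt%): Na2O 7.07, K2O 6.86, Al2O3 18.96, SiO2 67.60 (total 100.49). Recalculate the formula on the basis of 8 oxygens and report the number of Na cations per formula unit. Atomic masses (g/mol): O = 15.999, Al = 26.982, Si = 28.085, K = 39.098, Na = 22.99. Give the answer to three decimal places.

0.609 Na apfu

Na2O: 7.07/61.979 = 0.11407 mol → 0.22814 mol Na, 0.11407 mol O.
K2O: 6.86/94.195 = 0.07283 mol → 0.14566 mol K, 0.07283 mol O.
Al2O3: 18.96/101.961 = 0.18595 mol → 0.37190 mol Al, 0.55785 mol O.
SiO2: 67.60/60.083 = 1.12511 mol → 1.12511 mol Si, 2.25022 mol O.
Total oxygen = 2.99497 mol. Normalization factor = 8/2.99497 = 2.67115.
Na per 8 O = 0.22814 × 2.67115 = 0.609.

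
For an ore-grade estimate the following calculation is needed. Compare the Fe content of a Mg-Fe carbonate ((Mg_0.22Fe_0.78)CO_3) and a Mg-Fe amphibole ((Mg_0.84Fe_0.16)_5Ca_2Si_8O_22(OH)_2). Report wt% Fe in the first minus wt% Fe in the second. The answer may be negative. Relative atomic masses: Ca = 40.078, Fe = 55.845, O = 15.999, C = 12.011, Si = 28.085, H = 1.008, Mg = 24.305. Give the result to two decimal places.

34.66 percentage points

M((Mg_0.22Fe_0.78)CO_3) = 108.914 g/mol, so wt% Fe = 43.559/108.914 × 100 = 39.99%.
M((Mg_0.84Fe_0.16)_5Ca_2Si_8O_22(OH)_2) = 837.585 g/mol, so wt% Fe = 44.676/837.585 × 100 = 5.33%.
39.99 − 5.33 = 34.66 pp.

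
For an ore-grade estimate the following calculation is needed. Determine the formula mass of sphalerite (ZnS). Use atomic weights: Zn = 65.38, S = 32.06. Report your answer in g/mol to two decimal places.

97.44 g/mol

M = 1(65.38) + 1(32.06)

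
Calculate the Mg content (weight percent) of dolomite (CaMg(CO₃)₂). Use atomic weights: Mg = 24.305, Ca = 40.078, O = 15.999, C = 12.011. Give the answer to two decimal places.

13.18 weight percent

M(CaMg(CO₃)₂) = 184.399 g/mol.
Mg contributes 1 × 24.305 = 24.305 g per mole.
24.305/184.399 = 0.1318 → 13.18%.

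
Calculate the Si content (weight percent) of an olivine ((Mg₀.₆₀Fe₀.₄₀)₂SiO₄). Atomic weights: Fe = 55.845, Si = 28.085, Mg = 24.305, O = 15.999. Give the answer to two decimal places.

Molar mass of (Mg₀.₆₀Fe₀.₄₀)₂SiO₄: 1.20·24.305 + 0.80·55.845 + 1·28.085 + 4·15.999 = 165.923 g/mol.
Mass of Si per formula unit: 1 × 28.085 = 28.085 g.
Weight fraction Si = 28.085 / 165.923 = 0.1693.

16.93 weight percent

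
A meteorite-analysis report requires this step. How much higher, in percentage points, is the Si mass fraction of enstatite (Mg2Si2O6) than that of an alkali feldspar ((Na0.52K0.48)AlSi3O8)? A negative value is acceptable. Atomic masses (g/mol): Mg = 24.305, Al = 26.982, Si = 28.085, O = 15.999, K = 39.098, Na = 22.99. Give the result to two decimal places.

First mineral: 56.170 g Si in 200.774 g formula = 27.98 wt% Si.
Second mineral: 84.255 g Si in 269.951 g formula = 31.21 wt% Si.
27.98% − 31.21% gives a difference of -3.23 percentage points.

-3.23 percentage points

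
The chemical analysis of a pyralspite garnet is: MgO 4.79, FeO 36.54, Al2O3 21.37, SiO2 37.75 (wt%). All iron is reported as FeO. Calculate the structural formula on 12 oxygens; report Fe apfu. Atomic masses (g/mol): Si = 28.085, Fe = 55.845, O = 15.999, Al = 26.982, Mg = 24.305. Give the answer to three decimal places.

4.79 wt% MgO ÷ 40.304 g/mol = 0.11885 mol, giving 0.11885 Mg and 0.11885 O.
36.54 wt% FeO ÷ 71.844 g/mol = 0.50860 mol, giving 0.50860 Fe and 0.50860 O.
21.37 wt% Al2O3 ÷ 101.961 g/mol = 0.20959 mol, giving 0.41918 Al and 0.62877 O.
37.75 wt% SiO2 ÷ 60.083 g/mol = 0.62830 mol, giving 0.62830 Si and 1.25660 O.
Oxygen sums to 2.51282; scaling by 12/2.51282 = 4.77551 puts the formula on 12 O.
Fe: 0.50860 × 4.77551 = 2.429 atoms per formula unit.

2.429 Fe apfu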